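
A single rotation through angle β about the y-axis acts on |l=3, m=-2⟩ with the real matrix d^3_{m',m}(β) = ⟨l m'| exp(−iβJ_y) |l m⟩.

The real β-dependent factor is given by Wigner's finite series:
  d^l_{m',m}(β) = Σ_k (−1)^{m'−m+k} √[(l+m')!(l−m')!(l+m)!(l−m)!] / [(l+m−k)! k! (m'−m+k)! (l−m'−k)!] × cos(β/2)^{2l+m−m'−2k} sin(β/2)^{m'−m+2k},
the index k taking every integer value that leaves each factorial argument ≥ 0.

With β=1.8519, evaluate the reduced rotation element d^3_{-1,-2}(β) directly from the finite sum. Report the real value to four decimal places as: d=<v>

d^3_{-1,-2}(β=1.8519) via Wigner's sum:
Half-angle: c=0.601076, s=0.799192. N=√(2·24·1·120)=75.894664
Admissible k: 0..1 (factorial args all ≥0)
  k=0: (−1)^1·75.8947/(24)·0.6011^5·0.7992^1 = -0.198288
  k=1: (−1)^2·75.8947/(12)·0.6011^3·0.7992^3 = +0.701085
d^3_{-1,-2}(1.8519) = -0.198288 +0.701085 = +0.502797

d=0.5028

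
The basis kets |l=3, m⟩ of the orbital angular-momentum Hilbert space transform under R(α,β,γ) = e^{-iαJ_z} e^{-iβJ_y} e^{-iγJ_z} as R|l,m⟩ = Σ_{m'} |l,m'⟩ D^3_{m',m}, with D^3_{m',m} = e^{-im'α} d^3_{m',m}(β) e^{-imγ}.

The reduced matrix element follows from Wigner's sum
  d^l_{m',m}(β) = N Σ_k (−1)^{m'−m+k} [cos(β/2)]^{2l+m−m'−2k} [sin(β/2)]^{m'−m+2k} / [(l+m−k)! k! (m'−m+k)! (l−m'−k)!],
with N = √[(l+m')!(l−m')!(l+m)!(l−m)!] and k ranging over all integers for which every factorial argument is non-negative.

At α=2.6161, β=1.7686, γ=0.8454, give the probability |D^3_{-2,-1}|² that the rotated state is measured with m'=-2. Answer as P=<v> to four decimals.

Split into d^3_{-2,-1}(β=1.7686) × two z-phases.
c=cos(1.7686/2)=0.633831, s=sin(1.7686/2)=0.773471; N=√[1·120·2·24]=75.894664
k∈{1,2} keeps every argument non-negative
  k=1: (−1)^0·75.8947/(24)·0.6338^5·0.7735^1 = +0.250214
  k=2: (−1)^1·75.8947/(12)·0.6338^3·0.7735^3 = -0.745218
d^3_{-2,-1}(1.7686) = +0.250214 -0.745218 = -0.495004
|D^3_{-2,-1}|² = |d^3_{-2,-1}(β)|² = (-0.495004)² = 0.245029 (the z-rotation phases have unit modulus)

P=0.2450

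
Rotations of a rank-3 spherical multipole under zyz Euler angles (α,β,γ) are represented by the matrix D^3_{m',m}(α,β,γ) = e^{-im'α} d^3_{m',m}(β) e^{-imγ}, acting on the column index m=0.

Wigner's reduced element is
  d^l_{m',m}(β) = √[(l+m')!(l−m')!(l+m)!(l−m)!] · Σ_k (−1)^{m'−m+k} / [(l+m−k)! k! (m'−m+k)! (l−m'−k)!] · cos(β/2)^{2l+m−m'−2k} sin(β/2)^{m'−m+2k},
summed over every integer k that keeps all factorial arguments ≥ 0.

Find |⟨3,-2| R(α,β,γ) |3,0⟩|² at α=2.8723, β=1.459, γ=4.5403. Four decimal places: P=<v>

P=0.0228

D^3_{-2,0}(2.8723,1.459,4.5403) = e^{-i·-2·2.8723}·d^3_{-2,0}(1.459)·e^{-i·0·4.5403}. Compute d first:
Half-angle: c=0.745508, s=0.666497. N=√(1·120·6·6)=65.726707
The bounds max(0,m−m')=2 and min(l+m,l−m')=3 give 2 terms
  k=2: (−1)^0·65.7267/(12)·0.7455^4·0.6665^2 = +0.751563
  k=3: (−1)^1·65.7267/(12)·0.7455^2·0.6665^4 = -0.600700
d^3_{-2,0}(1.459) = +0.751563 -0.600700 = +0.150863
|D^3_{-2,0}|² = |d^3_{-2,0}(β)|² = (+0.150863)² = 0.022760 (the z-rotation phases have unit modulus)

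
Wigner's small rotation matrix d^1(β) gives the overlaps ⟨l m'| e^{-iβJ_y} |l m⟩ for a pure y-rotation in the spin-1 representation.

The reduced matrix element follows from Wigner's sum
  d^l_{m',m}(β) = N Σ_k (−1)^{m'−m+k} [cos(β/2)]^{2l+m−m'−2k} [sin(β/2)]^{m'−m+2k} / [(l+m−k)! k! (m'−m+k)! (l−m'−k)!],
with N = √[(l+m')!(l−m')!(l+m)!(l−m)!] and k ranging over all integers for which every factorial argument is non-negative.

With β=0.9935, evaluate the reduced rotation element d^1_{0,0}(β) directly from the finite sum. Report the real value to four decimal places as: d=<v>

d=0.5458

d^1_{0,0}(β=0.9935) via Wigner's sum:
Half-angle: c=0.879136, s=0.476571. N=√(1·1·1·1)=1.000000
k: max(0,(0)−(0))=0 … min(1+(0),1−(0))=1
  k=0: (−1)^0·1.0000/(1)·0.8791^2·0.4766^0 = +0.772880
  k=1: (−1)^1·1.0000/(1)·0.8791^0·0.4766^2 = -0.227120
d^1_{0,0}(0.9935) = +0.772880 -0.227120 = +0.545760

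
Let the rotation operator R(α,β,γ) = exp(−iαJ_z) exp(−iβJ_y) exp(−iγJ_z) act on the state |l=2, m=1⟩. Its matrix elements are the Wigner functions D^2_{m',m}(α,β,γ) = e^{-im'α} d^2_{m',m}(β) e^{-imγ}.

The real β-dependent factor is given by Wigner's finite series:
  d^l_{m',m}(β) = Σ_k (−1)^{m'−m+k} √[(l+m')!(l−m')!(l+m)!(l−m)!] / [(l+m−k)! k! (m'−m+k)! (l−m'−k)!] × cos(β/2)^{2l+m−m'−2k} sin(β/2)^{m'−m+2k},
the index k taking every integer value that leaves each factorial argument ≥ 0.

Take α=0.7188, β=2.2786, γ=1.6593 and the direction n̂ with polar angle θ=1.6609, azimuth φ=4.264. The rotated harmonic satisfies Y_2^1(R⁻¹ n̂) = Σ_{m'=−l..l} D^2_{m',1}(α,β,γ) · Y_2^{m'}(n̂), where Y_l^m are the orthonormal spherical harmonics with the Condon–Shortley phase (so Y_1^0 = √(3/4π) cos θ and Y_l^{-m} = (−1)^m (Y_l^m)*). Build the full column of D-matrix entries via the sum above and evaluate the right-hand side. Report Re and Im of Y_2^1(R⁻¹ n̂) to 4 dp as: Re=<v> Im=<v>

Re=-0.2208 Im=-0.3086

Need the full column D^2_{m',1} for m'=−2..2 at α=0.7188, β=2.2786, γ=1.6593.
cos(β/2)=0.418230, sin(β/2)=0.908341
d^2_{-2,1}: single k=3 term ⇒ +0.626891;  D = +0.611548-0.137846i
d^2_{-1,1}: k∈[2..3] ⇒ +0.432963 -0.680762 = -0.247800;  D = -0.146049+0.200186i
d^2_{0,1}: k∈[1..2] ⇒ +0.162769 -0.767782 = -0.605013;  D = +0.053476+0.602645i
d^2_{1,1}: k∈[0..1] ⇒ +0.030596 -0.432963 = -0.402367;  D = +0.290680+0.278216i
d^2_{2,1}: single k=0 term ⇒ -0.132900;  D = +0.132768+0.005938i
Y_2^{m'}(θ=1.6609,φ=4.264) and Σ D·Y over m':
  (+0.6115-0.1378i)·(-0.2391-0.2994i)  (-0.1460+0.2002i)·(+0.0300-0.0624i)  (+0.0535+0.6026i)·(-0.3077+0.0000i)  (+0.2907+0.2782i)·(-0.0300-0.0624i)  (+0.1328+0.0059i)·(-0.2391+0.2994i)
Y_2^1(R⁻¹ n̂) = -0.220751-0.308602i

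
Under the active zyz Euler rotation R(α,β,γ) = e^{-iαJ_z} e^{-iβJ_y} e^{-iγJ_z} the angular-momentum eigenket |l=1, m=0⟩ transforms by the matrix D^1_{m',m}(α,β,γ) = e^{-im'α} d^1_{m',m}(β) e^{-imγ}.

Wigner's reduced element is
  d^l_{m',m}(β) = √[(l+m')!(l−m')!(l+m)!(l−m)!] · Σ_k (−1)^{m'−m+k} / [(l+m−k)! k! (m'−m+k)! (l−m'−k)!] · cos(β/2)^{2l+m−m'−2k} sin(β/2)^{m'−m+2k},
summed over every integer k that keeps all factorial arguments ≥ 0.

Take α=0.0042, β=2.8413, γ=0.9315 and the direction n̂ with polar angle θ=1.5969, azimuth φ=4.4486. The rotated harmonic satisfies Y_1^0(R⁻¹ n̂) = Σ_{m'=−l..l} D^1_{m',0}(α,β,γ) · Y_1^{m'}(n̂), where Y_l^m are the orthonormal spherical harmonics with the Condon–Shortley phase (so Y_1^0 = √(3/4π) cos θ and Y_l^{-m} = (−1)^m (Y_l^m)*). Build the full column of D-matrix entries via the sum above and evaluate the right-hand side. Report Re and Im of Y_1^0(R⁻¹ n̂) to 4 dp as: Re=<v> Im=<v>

Need the full column D^1_{m',0} for m'=−1..1 at α=0.0042, β=2.8413, γ=0.9315.
cos(β/2)=0.149583, sin(β/2)=0.988749
d^1_{-1,0}: single k=1 term ⇒ +0.209162;  D = +0.209160+0.000878i
d^1_{0,0}: k∈[0..1] ⇒ +0.022375 -0.977625 = -0.955250;  D = -0.955250+0.000000i
d^1_{1,0}: single k=0 term ⇒ -0.209162;  D = -0.209160+0.000878i
Y_1^{m'}(θ=1.5969,φ=4.4486) and Σ D·Y over m':
  (+0.2092+0.0009i)·(-0.0901+0.3334i)  (-0.9552+0.0000i)·(-0.0128+0.0000i)  (-0.2092+0.0009i)·(+0.0901+0.3334i)
Y_1^0(R⁻¹ n̂) = -0.026075+0.000000i

Re=-0.0261 Im=0.0000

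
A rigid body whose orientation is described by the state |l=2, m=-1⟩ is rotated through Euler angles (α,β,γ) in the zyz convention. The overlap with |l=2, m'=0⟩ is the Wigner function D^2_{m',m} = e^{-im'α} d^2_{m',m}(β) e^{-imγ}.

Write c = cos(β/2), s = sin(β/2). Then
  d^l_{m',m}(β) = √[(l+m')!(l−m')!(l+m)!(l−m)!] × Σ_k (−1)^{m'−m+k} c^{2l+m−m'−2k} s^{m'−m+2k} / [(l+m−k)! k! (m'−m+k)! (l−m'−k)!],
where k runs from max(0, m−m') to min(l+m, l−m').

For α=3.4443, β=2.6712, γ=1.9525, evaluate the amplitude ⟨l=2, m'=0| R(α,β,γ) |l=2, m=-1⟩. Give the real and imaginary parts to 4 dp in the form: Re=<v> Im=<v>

Re=-0.1843 Im=0.4592

First d^2_{0,-1}(β=2.6712), then the phase factors e^{-i(0)α} and e^{-i(-1)γ}:
c=cos(2.6712/2)=0.233034, s=sin(2.6712/2)=0.972469; N=√[2·2·1·6]=4.898979
The bounds max(0,m−m')=0 and min(l+m,l−m')=1 give 2 terms
  k=0: (−1)^1·4.8990/(2)·0.2330^3·0.9725^1 = -0.030145
  k=1: (−1)^2·4.8990/(2)·0.2330^1·0.9725^3 = +0.524954
d^2_{0,-1}(2.6712) = -0.030145 +0.524954 = +0.494810
Phases: e^{-i·(0)·3.4443}=+1.000000+0.000000i, e^{-i·(-1)·1.9525}=-0.372502+0.928031i ⇒ D=-0.184318+0.459199i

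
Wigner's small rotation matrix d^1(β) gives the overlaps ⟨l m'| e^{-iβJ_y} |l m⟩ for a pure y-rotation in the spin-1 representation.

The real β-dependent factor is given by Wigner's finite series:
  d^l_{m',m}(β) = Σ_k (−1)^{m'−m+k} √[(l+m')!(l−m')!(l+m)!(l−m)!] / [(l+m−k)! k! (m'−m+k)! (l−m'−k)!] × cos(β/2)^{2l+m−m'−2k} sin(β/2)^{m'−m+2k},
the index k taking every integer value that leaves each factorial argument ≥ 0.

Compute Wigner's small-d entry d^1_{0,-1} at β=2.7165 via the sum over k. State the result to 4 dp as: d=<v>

d^1_{0,-1}(β=2.7165) via Wigner's sum:
Half-angle: c=0.210950, s=0.977497. N=√(1·1·1·2)=1.414214
k: max(0,(-1)−(0))=0 … min(1+(-1),1−(0))=0
  k=0: (−1)^1·1.4142/(1)·0.2109^1·0.9775^1 = -0.291615
d^1_{0,-1}(2.7165) = -0.291615

d=-0.2916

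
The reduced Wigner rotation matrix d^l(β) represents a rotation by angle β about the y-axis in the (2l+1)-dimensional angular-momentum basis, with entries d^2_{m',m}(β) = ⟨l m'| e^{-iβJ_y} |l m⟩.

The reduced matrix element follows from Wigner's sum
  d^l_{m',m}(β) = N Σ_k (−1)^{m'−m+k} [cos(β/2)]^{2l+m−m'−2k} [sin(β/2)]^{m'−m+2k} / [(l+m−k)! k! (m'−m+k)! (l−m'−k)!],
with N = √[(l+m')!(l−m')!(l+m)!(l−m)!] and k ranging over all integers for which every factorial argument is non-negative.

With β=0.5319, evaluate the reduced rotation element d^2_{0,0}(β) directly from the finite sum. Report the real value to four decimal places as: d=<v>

d^2_{0,0}(β=0.5319) via Wigner's sum:
Half-angle: c=0.964843, s=0.262826. N=√(2·2·2·2)=4.000000
The bounds max(0,m−m')=0 and min(l+m,l−m')=2 give 3 terms
  k=0: (−1)^0·4.0000/(4)·0.9648^4·0.2628^0 = +0.866617
  k=1: (−1)^1·4.0000/(1)·0.9648^2·0.2628^2 = -0.257223
  k=2: (−1)^2·4.0000/(4)·0.9648^0·0.2628^4 = +0.004772
d^2_{0,0}(0.5319) = +0.866617 -0.257223 +0.004772 = +0.614165

d=0.6142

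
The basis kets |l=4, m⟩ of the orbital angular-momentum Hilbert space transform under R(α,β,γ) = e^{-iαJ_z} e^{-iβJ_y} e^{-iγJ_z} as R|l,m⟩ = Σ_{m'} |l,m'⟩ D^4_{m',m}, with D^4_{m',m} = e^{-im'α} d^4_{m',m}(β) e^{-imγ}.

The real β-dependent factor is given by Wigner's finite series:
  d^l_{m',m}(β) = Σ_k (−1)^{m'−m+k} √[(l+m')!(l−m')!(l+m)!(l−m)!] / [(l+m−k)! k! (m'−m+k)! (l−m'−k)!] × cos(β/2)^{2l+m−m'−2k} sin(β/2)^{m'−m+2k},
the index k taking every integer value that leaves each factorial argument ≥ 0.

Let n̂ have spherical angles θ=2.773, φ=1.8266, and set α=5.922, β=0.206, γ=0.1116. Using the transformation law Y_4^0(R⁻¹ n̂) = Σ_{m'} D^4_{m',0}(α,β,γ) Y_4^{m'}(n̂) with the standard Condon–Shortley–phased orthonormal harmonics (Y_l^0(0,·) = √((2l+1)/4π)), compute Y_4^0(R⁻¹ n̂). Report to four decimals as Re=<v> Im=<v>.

Re=0.5078 Im=0.0000

Need the full column D^4_{m',0} for m'=−4..4 at α=5.922, β=0.206, γ=0.1116.
cos(β/2)=0.994700, sin(β/2)=0.102818
d^4_{-4,0}: single k=4 term ⇒ +0.000915;  D = +0.000115-0.000908i
d^4_{-3,0}: k∈[3..4] ⇒ +0.012524 -0.000134 = +0.012390;  D = +0.005801-0.010948i
d^4_{-2,0}: k∈[2..4] ⇒ +0.097143 -0.002768 +0.000011 = +0.094387;  D = +0.070813-0.062405i
d^4_{-1,0}: k∈[1..4] ⇒ +0.443026 -0.028401 +0.000303 -0.000001 = +0.414928;  D = +0.388156-0.146629i
d^4_{0,0}: k∈[0..4] ⇒ +0.958380 -0.163837 +0.003939 -0.000019 +0.000000 = +0.798463;  D = +0.798463+0.000000i
d^4_{1,0}: k∈[0..3] ⇒ -0.443026 +0.028401 -0.000303 +0.000001 = -0.414928;  D = -0.388156-0.146629i
d^4_{2,0}: k∈[0..2] ⇒ +0.097143 -0.002768 +0.000011 = +0.094387;  D = +0.070813+0.062405i
d^4_{3,0}: k∈[0..1] ⇒ -0.012524 +0.000134 = -0.012390;  D = -0.005801-0.010948i
d^4_{4,0}: single k=0 term ⇒ +0.000915;  D = +0.000115+0.000908i
Y_4^{m'}(θ=2.773,φ=1.8266) and Σ D·Y over m':
  (+0.0001-0.0009i)·(+0.0039-0.0064i)  (+0.0058-0.0109i)·(-0.0379-0.0393i)  (+0.0708-0.0624i)·(-0.1928+0.1082i)  (+0.3882-0.1466i)·(+0.1244+0.4755i)  (+0.7985+0.0000i)·(+0.3594+0.0000i)  (-0.3882-0.1466i)·(-0.1244+0.4755i)  (+0.0708+0.0624i)·(-0.1928-0.1082i)  (-0.0058-0.0109i)·(+0.0379-0.0393i)  (+0.0001+0.0009i)·(+0.0039+0.0064i)
Y_4^0(R⁻¹ n̂) = +0.507839-0.000000i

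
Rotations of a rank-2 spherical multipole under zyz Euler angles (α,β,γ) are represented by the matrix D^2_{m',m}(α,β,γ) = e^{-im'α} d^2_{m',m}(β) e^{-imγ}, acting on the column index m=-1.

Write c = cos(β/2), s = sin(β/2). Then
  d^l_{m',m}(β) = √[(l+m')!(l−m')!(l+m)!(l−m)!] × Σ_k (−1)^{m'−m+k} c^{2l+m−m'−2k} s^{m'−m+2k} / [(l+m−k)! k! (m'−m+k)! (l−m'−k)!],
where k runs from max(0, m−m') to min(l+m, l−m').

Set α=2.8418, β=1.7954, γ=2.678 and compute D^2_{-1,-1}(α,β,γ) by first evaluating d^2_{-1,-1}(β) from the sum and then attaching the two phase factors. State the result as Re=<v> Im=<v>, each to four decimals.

Re=-0.4059 Im=0.3884

First d^2_{-1,-1}(β=1.7954), then the phase factors e^{-i(-1)α} and e^{-i(-1)γ}:
With c≡cos(β/2)=0.623410 and s≡sin(β/2)=0.781895, N=[1·6·1·6]^{1/2}=6.000000
k: max(0,(-1)−(-1))=0 … min(2+(-1),2−(-1))=1
  k=0: (−1)^0·6.0000/(6)·0.6234^4·0.7819^0 = +0.151041
  k=1: (−1)^1·6.0000/(2)·0.6234^2·0.7819^2 = -0.712797
d^2_{-1,-1}(1.7954) = +0.151041 -0.712797 = -0.561756
Attach z-rotation phases: D = e^{-i(-1)(2.8418)}·(-0.561756)·e^{-i(-1)(2.678)} = -0.405868+0.388382i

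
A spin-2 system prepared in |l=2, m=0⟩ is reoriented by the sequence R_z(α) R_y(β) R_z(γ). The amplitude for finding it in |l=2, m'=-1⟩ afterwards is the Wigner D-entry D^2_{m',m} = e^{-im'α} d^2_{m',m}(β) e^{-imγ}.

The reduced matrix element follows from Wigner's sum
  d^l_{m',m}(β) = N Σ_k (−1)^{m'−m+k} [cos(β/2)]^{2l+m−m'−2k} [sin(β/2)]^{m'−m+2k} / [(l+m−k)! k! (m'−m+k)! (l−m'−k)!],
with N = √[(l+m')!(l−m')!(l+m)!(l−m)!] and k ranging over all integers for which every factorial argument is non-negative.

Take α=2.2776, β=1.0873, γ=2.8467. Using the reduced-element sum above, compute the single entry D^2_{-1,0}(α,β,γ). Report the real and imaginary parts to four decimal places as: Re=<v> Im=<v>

D^2_{-1,0}(2.2776,1.0873,2.8467) = e^{-i·-1·2.2776}·d^2_{-1,0}(1.0873)·e^{-i·0·2.8467}. Compute d first:
c=cos(1.0873/2)=0.855826, s=sin(1.0873/2)=0.517263; N=√[1·6·2·2]=4.898979
The bounds max(0,m−m')=1 and min(l+m,l−m')=2 give 2 terms
  k=1: (−1)^0·4.8990/(2)·0.8558^3·0.5173^1 = +0.794226
  k=2: (−1)^1·4.8990/(2)·0.8558^1·0.5173^3 = -0.290132
d^2_{-1,0}(1.0873) = +0.794226 -0.290132 = +0.504094
Attach z-rotation phases: D = e^{-i(-1)(2.2776)}·(+0.504094)·e^{-i(0)(2.8467)} = -0.327362+0.383334i

Re=-0.3274 Im=0.3833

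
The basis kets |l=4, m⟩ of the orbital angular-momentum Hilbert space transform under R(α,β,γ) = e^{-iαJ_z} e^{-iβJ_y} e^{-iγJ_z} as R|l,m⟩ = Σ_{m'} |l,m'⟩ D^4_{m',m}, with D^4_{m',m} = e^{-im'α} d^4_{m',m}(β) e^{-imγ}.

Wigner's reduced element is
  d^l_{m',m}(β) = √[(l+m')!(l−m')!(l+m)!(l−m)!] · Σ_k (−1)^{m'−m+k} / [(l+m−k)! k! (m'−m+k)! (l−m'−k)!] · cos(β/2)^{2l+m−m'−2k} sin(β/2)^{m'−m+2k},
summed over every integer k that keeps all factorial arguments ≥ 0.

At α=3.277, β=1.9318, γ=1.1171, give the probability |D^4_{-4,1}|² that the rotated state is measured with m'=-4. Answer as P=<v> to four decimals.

D^4_{-4,1}(3.277,1.9318,1.1171) = e^{-i·-4·3.277}·d^4_{-4,1}(1.9318)·e^{-i·1·1.1171}. Compute d first:
c=cos(1.9318/2)=0.568677, s=sin(1.9318/2)=0.822561; N=√[1·40320·120·6]=5387.986637
The bounds max(0,m−m')=5 and min(l+m,l−m')=5 give 1 term
  k=5: (−1)^0·5387.9866/(720)·0.5687^3·0.8226^5 = +0.518240
d^4_{-4,1}(1.9318) = +0.518240
|D^4_{-4,1}|² = |d^4_{-4,1}(β)|² = (+0.518240)² = 0.268573 (the z-rotation phases have unit modulus)

P=0.2686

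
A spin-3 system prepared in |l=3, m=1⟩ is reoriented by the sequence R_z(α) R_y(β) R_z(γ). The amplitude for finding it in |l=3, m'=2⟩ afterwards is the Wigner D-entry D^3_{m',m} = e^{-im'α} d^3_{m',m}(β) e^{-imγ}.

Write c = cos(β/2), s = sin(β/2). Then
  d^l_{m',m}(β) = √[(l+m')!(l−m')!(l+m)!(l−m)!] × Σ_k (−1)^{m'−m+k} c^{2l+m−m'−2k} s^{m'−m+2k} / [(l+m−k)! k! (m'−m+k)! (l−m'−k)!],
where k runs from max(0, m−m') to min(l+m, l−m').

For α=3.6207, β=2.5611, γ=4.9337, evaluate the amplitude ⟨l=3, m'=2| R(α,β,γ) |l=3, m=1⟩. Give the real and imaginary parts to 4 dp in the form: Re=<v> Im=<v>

Re=0.1152 Im=0.0475

D^3_{2,1}(3.6207,2.5611,4.9337) = e^{-i·2·3.6207}·d^3_{2,1}(2.5611)·e^{-i·1·4.9337}. Compute d first:
c=cos(2.5611/2)=0.286188, s=sin(2.5611/2)=0.958173; N=√[120·1·24·2]=75.894664
The bounds max(0,m−m')=0 and min(l+m,l−m')=1 give 2 terms
  k=0: (−1)^1·75.8947/(24)·0.2862^5·0.9582^1 = -0.005817
  k=1: (−1)^2·75.8947/(12)·0.2862^3·0.9582^3 = +0.130412
d^3_{2,1}(2.5611) = -0.005817 +0.130412 = +0.124595
D = (+0.574982-0.818166i)·(+0.124595)·(+0.219509+0.975611i) = +0.115179+0.047516i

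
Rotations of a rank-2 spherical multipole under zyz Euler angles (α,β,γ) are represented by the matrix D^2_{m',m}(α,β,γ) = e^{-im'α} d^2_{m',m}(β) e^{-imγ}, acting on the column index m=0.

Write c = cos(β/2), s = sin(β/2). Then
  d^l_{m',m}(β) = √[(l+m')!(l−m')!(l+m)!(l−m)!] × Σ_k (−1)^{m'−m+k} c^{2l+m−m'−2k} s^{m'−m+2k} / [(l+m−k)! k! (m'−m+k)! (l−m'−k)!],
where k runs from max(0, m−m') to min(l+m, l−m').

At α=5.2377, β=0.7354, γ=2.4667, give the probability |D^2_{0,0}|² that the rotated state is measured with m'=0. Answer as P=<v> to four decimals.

Split into d^2_{0,0}(β=0.7354) × two z-phases.
With c≡cos(β/2)=0.933157 and s≡sin(β/2)=0.359470, N=[2·2·2·2]^{1/2}=4.000000
k: max(0,(0)−(0))=0 … min(2+(0),2−(0))=2
  k=0: (−1)^0·4.0000/(4)·0.9332^4·0.3595^0 = +0.758260
  k=1: (−1)^1·4.0000/(1)·0.9332^2·0.3595^2 = -0.450085
  k=2: (−1)^2·4.0000/(4)·0.9332^0·0.3595^4 = +0.016697
d^2_{0,0}(0.7354) = +0.758260 -0.450085 +0.016697 = +0.324872
|D^2_{0,0}|² = |d^2_{0,0}(β)|² = (+0.324872)² = 0.105542 (the z-rotation phases have unit modulus)

P=0.1055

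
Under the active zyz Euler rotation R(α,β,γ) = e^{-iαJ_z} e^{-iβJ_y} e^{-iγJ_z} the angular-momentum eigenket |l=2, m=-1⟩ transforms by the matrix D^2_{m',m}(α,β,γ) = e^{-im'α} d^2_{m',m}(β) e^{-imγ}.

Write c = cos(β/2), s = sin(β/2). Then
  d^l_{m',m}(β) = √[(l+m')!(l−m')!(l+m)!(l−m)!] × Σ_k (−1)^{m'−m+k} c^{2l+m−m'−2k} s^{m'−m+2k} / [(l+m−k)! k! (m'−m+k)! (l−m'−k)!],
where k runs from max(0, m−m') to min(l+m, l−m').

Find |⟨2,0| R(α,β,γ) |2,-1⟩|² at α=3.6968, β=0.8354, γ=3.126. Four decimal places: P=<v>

Split into d^2_{0,-1}(β=0.8354) × two z-phases.
c=cos(0.8354/2)=0.914024, s=sin(0.8354/2)=0.405659; N=√[2·2·1·6]=4.898979
k: max(0,(-1)−(0))=0 … min(2+(-1),2−(0))=1
  k=0: (−1)^1·4.8990/(2)·0.9140^3·0.4057^1 = -0.758770
  k=1: (−1)^2·4.8990/(2)·0.9140^1·0.4057^3 = +0.149457
d^2_{0,-1}(0.8354) = -0.758770 +0.149457 = -0.609313
|D^2_{0,-1}|² = |d^2_{0,-1}(β)|² = (-0.609313)² = 0.371262 (the z-rotation phases have unit modulus)

P=0.3713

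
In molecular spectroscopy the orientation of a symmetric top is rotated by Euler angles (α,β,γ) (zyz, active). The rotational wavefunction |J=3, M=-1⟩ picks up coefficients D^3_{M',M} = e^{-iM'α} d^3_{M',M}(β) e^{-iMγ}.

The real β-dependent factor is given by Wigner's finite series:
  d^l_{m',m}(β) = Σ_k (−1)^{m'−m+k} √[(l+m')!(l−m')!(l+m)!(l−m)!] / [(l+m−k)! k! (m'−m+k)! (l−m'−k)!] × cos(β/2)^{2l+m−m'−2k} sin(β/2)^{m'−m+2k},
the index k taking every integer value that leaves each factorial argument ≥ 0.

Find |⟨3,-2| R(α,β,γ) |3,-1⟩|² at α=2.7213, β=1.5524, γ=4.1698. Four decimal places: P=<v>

P=0.1446

First d^3_{-2,-1}(β=1.5524), then the phase factors e^{-i(-2)α} and e^{-i(-1)γ}:
With c≡cos(β/2)=0.713581 and s≡sin(β/2)=0.700573, N=[1·120·2·24]^{1/2}=75.894664
k: max(0,(-1)−(-2))=1 … min(3+(-1),3−(-2))=2
  k=1: (−1)^0·75.8947/(24)·0.7136^5·0.7006^1 = +0.409892
  k=2: (−1)^1·75.8947/(12)·0.7136^3·0.7006^3 = -0.790168
d^3_{-2,-1}(1.5524) = +0.409892 -0.790168 = -0.380276
|D^3_{-2,-1}|² = |d^3_{-2,-1}(β)|² = (-0.380276)² = 0.144610 (the z-rotation phases have unit modulus)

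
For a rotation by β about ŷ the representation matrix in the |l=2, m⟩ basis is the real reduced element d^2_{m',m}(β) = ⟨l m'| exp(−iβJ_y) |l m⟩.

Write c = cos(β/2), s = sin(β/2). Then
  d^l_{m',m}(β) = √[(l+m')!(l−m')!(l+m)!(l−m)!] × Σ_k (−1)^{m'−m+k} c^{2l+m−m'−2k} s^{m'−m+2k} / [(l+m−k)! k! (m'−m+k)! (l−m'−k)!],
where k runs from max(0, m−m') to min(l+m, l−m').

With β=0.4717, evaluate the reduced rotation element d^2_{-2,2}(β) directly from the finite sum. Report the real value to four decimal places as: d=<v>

d^2_{-2,2}(β=0.4717) via Wigner's sum:
Half-angle: c=0.972316, s=0.233670. N=√(1·24·24·1)=24.000000
k: max(0,(2)−(-2))=4 … min(2+(2),2−(-2))=4
  k=4: (−1)^0·24.0000/(24)·0.9723^0·0.2337^4 = +0.002981
d^2_{-2,2}(0.4717) = +0.002981

d=0.0030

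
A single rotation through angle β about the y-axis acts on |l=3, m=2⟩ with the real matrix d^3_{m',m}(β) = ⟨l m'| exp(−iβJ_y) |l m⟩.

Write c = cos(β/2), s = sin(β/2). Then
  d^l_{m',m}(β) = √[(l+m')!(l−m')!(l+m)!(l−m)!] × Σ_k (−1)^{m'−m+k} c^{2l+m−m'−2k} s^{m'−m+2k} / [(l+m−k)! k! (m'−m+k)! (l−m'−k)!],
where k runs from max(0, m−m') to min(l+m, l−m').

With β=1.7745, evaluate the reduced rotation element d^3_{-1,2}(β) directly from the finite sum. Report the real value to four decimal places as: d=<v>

d^3_{-1,2}(β=1.7745) via Wigner's sum:
With c≡cos(β/2)=0.631547 and s≡sin(β/2)=0.775338, N=[2·24·120·1]^{1/2}=75.894664
The bounds max(0,m−m')=3 and min(l+m,l−m')=4 give 2 terms
  k=3: (−1)^0·75.8947/(12)·0.6315^3·0.7753^3 = +0.742539
  k=4: (−1)^1·75.8947/(24)·0.6315^1·0.7753^5 = -0.559578
d^3_{-1,2}(1.7745) = +0.742539 -0.559578 = +0.182961

d=0.1830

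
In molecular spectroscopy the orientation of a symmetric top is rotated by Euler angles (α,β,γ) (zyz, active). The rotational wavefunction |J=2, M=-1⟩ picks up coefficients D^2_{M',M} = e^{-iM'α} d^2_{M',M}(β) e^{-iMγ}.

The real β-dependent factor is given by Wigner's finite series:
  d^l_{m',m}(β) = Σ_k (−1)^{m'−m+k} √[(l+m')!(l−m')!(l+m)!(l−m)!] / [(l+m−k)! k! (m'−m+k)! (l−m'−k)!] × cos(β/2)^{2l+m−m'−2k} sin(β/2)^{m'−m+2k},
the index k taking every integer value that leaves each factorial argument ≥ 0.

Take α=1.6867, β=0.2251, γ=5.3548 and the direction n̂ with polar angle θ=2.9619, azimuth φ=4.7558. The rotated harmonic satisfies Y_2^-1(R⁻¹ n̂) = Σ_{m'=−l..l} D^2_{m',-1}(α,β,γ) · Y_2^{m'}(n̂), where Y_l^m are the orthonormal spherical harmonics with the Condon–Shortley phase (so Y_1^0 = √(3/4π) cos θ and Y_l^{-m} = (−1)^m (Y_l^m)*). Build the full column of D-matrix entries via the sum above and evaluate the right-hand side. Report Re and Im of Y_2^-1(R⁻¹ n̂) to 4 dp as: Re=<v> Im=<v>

Re=-0.0132 Im=0.0343

Need the full column D^2_{m',-1} for m'=−2..2 at α=1.6867, β=0.2251, γ=5.3548.
cos(β/2)=0.993673, sin(β/2)=0.112313
d^2_{-2,-1}: single k=1 term ⇒ +0.220388;  D = -0.169047+0.141400i
d^2_{-1,-1}: k∈[0..1] ⇒ +0.974931 -0.037365 = +0.937566;  D = +0.680669+0.644763i
d^2_{0,-1}: k∈[0..1] ⇒ -0.269919 +0.003448 = -0.266471;  D = -0.159650+0.213351i
d^2_{1,-1}: k∈[0..1] ⇒ +0.037365 -0.000159 = +0.037206;  D = -0.032167-0.018697i
d^2_{2,-1}: single k=0 term ⇒ -0.002816;  D = +0.001124-0.002581i
Y_2^{m'}(θ=2.9619,φ=4.7558) and Σ D·Y over m':
  (-0.1690+0.1414i)·(-0.0123+0.0011i)  (+0.6807+0.6448i)·(-0.0059-0.1357i)  (-0.1597+0.2134i)·(+0.6006+0.0000i)  (-0.0322-0.0187i)·(+0.0059-0.1357i)  (+0.0011-0.0026i)·(-0.0123-0.0011i)
Y_2^-1(R⁻¹ n̂) = -0.013199+0.034312i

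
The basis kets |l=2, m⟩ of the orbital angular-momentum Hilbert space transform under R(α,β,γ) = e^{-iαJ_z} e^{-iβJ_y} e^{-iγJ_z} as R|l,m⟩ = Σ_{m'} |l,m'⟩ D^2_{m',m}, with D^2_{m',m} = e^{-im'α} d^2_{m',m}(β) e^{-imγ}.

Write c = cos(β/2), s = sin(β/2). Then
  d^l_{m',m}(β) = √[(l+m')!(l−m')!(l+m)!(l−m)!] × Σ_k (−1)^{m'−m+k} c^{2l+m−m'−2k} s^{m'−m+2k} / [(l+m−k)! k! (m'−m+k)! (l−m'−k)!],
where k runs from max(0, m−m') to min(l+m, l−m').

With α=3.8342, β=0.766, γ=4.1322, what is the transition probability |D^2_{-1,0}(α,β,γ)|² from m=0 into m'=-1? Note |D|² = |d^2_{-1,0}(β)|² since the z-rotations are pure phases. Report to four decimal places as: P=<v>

P=0.3744

D^2_{-1,0}(3.8342,0.766,4.1322) = e^{-i·-1·3.8342}·d^2_{-1,0}(0.766)·e^{-i·0·4.1322}. Compute d first:
Half-angle: c=0.927548, s=0.373705. N=√(1·6·2·2)=4.898979
Admissible k: 1..2 (factorial args all ≥0)
  k=1: (−1)^0·4.8990/(2)·0.9275^3·0.3737^1 = +0.730488
  k=2: (−1)^1·4.8990/(2)·0.9275^1·0.3737^3 = -0.118576
d^2_{-1,0}(0.766) = +0.730488 -0.118576 = +0.611912
|D^2_{-1,0}|² = |d^2_{-1,0}(β)|² = (+0.611912)² = 0.374436 (the z-rotation phases have unit modulus)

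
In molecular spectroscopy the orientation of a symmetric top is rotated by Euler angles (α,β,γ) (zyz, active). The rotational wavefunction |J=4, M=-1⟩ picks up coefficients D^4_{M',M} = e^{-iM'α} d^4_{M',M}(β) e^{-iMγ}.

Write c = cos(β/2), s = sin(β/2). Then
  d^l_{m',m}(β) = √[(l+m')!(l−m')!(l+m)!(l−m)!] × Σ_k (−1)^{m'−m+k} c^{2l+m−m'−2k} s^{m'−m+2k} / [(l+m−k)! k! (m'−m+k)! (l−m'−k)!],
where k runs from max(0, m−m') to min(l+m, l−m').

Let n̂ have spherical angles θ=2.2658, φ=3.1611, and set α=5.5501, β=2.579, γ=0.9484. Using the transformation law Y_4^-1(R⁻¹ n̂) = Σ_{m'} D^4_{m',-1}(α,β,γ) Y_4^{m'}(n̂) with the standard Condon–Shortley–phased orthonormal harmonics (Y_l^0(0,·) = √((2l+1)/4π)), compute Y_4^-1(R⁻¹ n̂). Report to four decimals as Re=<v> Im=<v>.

Need the full column D^4_{m',-1} for m'=−4..4 at α=5.5501, β=2.579, γ=0.9484.
cos(β/2)=0.277601, sin(β/2)=0.960696
d^4_{-4,-1}: single k=3 term ⇒ +0.010939;  D = -0.004392-0.010018i
d^4_{-3,-1}: k∈[2..3] ⇒ +0.003353 -0.066919 = -0.063566;  D = -0.019992+0.060341i
d^4_{-2,-1}: k∈[1..3] ⇒ +0.000518 -0.031008 +0.247577 = +0.217087;  D = +0.188632-0.107446i
d^4_{-1,-1}: k∈[0..3] ⇒ +0.000035 -0.006336 +0.151758 -0.605843 = -0.460385;  D = -0.449754-0.098363i
d^4_{0,-1}: k∈[0..3] ⇒ -0.000546 +0.039222 -0.469744 +0.937647 = +0.506580;  D = +0.295328+0.411588i
d^4_{1,-1}: k∈[0..3] ⇒ +0.004224 -0.151758 +0.908764 -0.725587 = +0.035643;  D = -0.003937+0.035425i
d^4_{2,-1}: k∈[0..2] ⇒ -0.020672 +0.371365 -0.889530 = -0.538837;  D = +0.402596-0.358137i
d^4_{3,-1}: k∈[0..1] ⇒ +0.066919 -0.480873 = -0.413954;  D = +0.413946+0.002510i
d^4_{4,-1}: single k=0 term ⇒ -0.131005;  D = +0.096819+0.088253i
Y_4^{m'}(θ=2.2658,φ=3.1611) and Σ D·Y over m':
  (-0.0044-0.0100i)·(+0.1535-0.0120i)  (-0.0200+0.0603i)·(+0.3625-0.0212i)  (+0.1886-0.1074i)·(+0.3689-0.0144i)  (-0.4498-0.0984i)·(-0.0301+0.0006i)  (+0.2953+0.4116i)·(-0.3614+0.0000i)  (-0.0039+0.0354i)·(+0.0301+0.0006i)  (+0.4026-0.3581i)·(+0.3689+0.0144i)  (+0.4139+0.0025i)·(-0.3625-0.0212i)  (+0.0968+0.0883i)·(+0.1535+0.0120i)
Y_4^-1(R⁻¹ n̂) = -0.014570-0.287837i

Re=-0.0146 Im=-0.2878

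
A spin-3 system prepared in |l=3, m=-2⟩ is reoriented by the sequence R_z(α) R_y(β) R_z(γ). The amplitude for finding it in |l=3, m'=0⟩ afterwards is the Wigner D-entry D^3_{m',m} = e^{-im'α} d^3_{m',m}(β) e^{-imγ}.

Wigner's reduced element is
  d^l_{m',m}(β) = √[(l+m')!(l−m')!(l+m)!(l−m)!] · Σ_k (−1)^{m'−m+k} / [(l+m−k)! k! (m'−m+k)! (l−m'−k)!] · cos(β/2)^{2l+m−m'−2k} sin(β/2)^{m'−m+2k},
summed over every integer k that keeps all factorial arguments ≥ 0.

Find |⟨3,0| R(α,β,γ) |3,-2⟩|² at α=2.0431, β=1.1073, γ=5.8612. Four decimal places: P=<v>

First d^3_{0,-2}(β=1.1073), then the phase factors e^{-i(0)α} and e^{-i(-2)γ}:
Half-angle: c=0.850611, s=0.525795. N=√(6·6·1·120)=65.726707
k∈{0,1} keeps every argument non-negative
  k=0: (−1)^2·65.7267/(12)·0.8506^4·0.5258^2 = +0.792717
  k=1: (−1)^3·65.7267/(12)·0.8506^2·0.5258^4 = -0.302894
d^3_{0,-2}(1.1073) = +0.792717 -0.302894 = +0.489824
|D^3_{0,-2}|² = |d^3_{0,-2}(β)|² = (+0.489824)² = 0.239927 (the z-rotation phases have unit modulus)

P=0.2399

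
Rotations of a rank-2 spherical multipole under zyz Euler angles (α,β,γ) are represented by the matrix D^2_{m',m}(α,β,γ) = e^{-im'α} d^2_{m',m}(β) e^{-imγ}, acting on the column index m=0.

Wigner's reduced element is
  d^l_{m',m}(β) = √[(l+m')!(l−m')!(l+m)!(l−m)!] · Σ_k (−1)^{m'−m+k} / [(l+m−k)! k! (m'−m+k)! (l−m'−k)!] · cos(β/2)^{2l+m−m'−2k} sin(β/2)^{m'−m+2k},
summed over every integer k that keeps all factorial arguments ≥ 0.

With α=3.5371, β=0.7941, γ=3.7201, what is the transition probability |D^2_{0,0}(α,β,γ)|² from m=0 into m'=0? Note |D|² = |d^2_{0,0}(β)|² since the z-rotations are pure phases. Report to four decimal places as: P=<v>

P=0.0561

Split into d^2_{0,0}(β=0.7941) × two z-phases.
c=cos(0.7941/2)=0.922206, s=sin(0.7941/2)=0.386700; N=√[2·2·2·2]=4.000000
k∈{0,1,2} keeps every argument non-negative
  k=0: (−1)^0·4.0000/(4)·0.9222^4·0.3867^0 = +0.723288
  k=1: (−1)^1·4.0000/(1)·0.9222^2·0.3867^2 = -0.508701
  k=2: (−1)^2·4.0000/(4)·0.9222^0·0.3867^4 = +0.022361
d^2_{0,0}(0.7941) = +0.723288 -0.508701 +0.022361 = +0.236948
|D^2_{0,0}|² = |d^2_{0,0}(β)|² = (+0.236948)² = 0.056144 (the z-rotation phases have unit modulus)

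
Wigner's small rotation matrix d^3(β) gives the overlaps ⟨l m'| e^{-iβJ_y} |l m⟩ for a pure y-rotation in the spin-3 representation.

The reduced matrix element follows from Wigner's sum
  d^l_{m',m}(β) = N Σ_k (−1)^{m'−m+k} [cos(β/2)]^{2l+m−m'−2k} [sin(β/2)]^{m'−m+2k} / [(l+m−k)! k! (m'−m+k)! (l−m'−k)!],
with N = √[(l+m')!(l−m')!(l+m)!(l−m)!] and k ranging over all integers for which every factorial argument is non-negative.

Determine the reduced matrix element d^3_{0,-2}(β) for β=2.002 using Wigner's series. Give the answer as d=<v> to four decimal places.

d^3_{0,-2}(β=2.002) via Wigner's sum:
With c≡cos(β/2)=0.539461 and s≡sin(β/2)=0.842011, N=[6·6·1·120]^{1/2}=65.726707
The bounds max(0,m−m')=0 and min(l+m,l−m')=1 give 2 terms
  k=0: (−1)^2·65.7267/(12)·0.5395^4·0.8420^2 = +0.328878
  k=1: (−1)^3·65.7267/(12)·0.5395^2·0.8420^4 = -0.801218
d^3_{0,-2}(2.002) = +0.328878 -0.801218 = -0.472340

d=-0.4723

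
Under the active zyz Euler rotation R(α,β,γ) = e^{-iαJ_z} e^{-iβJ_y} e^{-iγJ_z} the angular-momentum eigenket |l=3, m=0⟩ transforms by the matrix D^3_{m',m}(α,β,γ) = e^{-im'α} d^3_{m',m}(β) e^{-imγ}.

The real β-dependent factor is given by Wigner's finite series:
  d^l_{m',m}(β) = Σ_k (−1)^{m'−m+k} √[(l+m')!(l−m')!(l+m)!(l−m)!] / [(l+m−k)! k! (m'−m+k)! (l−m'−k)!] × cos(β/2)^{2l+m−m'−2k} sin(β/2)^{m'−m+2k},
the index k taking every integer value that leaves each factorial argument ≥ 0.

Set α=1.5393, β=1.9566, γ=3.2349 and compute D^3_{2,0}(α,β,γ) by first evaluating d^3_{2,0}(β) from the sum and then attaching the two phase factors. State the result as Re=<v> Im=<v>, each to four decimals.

Re=0.4414 Im=0.0278

First d^3_{2,0}(β=1.9566), then the phase factors e^{-i(2)α} and e^{-i(0)γ}:
Half-angle: c=0.558434, s=0.829549. N=√(120·1·6·6)=65.726707
k∈{0,1} keeps every argument non-negative
  k=0: (−1)^2·65.7267/(12)·0.5584^4·0.8295^2 = +0.366548
  k=1: (−1)^3·65.7267/(12)·0.5584^2·0.8295^4 = -0.808858
d^3_{2,0}(1.9566) = +0.366548 -0.808858 = -0.442310
D = (-0.998017-0.062951i)·(-0.442310)·(+1.000000+0.000000i) = +0.441433+0.027844i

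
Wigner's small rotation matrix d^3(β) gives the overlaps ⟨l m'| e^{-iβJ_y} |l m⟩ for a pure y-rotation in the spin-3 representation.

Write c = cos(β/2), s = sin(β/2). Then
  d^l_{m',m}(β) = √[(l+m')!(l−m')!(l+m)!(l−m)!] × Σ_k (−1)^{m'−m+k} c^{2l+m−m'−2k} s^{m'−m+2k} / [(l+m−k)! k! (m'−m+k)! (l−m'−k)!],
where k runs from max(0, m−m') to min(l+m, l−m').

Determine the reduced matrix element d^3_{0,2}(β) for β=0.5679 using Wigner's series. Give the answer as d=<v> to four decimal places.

d^3_{0,2}(β=0.5679) via Wigner's sum:
With c≡cos(β/2)=0.959956 and s≡sin(β/2)=0.280150, N=[6·6·120·1]^{1/2}=65.726707
Admissible k: 2..3 (factorial args all ≥0)
  k=2: (−1)^0·65.7267/(12)·0.9600^4·0.2801^2 = +0.365045
  k=3: (−1)^1·65.7267/(12)·0.9600^2·0.2801^4 = -0.031090
d^3_{0,2}(0.5679) = +0.365045 -0.031090 = +0.333955

d=0.3340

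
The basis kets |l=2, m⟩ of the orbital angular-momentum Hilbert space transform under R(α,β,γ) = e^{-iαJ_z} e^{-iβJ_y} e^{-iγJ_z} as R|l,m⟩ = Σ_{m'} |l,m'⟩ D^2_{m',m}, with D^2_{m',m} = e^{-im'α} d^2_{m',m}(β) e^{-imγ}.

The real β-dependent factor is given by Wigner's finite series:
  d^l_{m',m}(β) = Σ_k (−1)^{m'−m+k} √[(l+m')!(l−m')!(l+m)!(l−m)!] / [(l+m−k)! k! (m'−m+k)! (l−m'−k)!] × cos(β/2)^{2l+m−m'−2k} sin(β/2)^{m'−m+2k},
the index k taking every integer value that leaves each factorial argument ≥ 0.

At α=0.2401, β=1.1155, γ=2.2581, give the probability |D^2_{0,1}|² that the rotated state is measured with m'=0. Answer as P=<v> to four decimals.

P=0.2340

D^2_{0,1}(0.2401,1.1155,2.2581) = e^{-i·0·0.2401}·d^2_{0,1}(1.1155)·e^{-i·1·2.2581}. Compute d first:
Half-angle: c=0.848448, s=0.529279. N=√(2·2·6·1)=4.898979
k: max(0,(1)−(0))=1 … min(2+(1),2−(0))=2
  k=1: (−1)^0·4.8990/(2)·0.8484^3·0.5293^1 = +0.791837
  k=2: (−1)^1·4.8990/(2)·0.8484^1·0.5293^3 = -0.308144
d^2_{0,1}(1.1155) = +0.791837 -0.308144 = +0.483693
|D^2_{0,1}|² = |d^2_{0,1}(β)|² = (+0.483693)² = 0.233959 (the z-rotation phases have unit modulus)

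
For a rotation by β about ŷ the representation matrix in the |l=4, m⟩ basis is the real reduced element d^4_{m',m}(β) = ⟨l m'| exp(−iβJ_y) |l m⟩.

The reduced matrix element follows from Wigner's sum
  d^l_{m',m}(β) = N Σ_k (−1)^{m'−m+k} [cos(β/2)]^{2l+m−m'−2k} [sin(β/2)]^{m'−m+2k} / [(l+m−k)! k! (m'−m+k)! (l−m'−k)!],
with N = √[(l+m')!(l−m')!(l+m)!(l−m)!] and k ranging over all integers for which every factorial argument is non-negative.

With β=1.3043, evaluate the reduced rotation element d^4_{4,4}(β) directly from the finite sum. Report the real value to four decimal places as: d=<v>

d^4_{4,4}(β=1.3043) via Wigner's sum:
c=cos(1.3043/2)=0.794781, s=sin(1.3043/2)=0.606897; N=√[40320·1·40320·1]=40320.000000
k∈{0} keeps every argument non-negative
  k=0: (−1)^0·40320.0000/(40320)·0.7948^8·0.6069^0 = +0.159213
d^4_{4,4}(1.3043) = +0.159213

d=0.1592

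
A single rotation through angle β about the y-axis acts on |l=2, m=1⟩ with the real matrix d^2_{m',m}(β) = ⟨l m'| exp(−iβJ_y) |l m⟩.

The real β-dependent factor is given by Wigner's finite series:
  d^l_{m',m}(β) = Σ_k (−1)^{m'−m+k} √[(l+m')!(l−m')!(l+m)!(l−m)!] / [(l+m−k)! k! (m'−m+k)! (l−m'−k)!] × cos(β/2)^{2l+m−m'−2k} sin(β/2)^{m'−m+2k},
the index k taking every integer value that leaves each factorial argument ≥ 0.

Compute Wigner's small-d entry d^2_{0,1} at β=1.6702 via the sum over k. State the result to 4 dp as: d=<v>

d^2_{0,1}(β=1.6702) via Wigner's sum:
c=cos(1.6702/2)=0.671104, s=sin(1.6702/2)=0.741364; N=√[2·2·6·1]=4.898979
Admissible k: 1..2 (factorial args all ≥0)
  k=1: (−1)^0·4.8990/(2)·0.6711^3·0.7414^1 = +0.548878
  k=2: (−1)^1·4.8990/(2)·0.6711^1·0.7414^3 = -0.669821
d^2_{0,1}(1.6702) = +0.548878 -0.669821 = -0.120944

d=-0.1209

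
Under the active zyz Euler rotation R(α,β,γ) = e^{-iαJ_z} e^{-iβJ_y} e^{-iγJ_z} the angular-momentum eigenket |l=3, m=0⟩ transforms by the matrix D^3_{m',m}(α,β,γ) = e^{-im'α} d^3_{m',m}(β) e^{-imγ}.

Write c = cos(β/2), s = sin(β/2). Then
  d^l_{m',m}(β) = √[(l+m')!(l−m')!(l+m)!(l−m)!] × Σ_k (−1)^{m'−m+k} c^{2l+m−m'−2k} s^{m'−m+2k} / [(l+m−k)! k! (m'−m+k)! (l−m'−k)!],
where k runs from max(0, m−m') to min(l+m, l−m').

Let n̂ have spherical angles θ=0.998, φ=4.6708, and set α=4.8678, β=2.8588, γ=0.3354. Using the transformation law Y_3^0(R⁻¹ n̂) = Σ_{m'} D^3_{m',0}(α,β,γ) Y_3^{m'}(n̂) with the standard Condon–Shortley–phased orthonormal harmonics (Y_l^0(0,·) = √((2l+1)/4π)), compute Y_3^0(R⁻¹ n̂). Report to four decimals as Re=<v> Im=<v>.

Need the full column D^3_{m',0} for m'=−3..3 at α=4.8678, β=2.8588, γ=0.3354.
cos(β/2)=0.140926, sin(β/2)=0.990020
d^3_{-3,0}: single k=3 term ⇒ +0.012146;  D = -0.005460+0.010849i
d^3_{-2,0}: k∈[2..3] ⇒ +0.002117 -0.104500 = -0.102383;  D = +0.097477+0.031313i
d^3_{-1,0}: k∈[1..3] ⇒ +0.000191 -0.028224 +0.464302 = +0.436269;  D = +0.067528-0.431011i
d^3_{0,0}: k∈[0..3] ⇒ +0.000008 -0.003479 +0.171711 -0.941595 = -0.773356;  D = -0.773356+0.000000i
d^3_{1,0}: k∈[0..2] ⇒ -0.000191 +0.028224 -0.464302 = -0.436269;  D = -0.067528-0.431011i
d^3_{2,0}: k∈[0..1] ⇒ +0.002117 -0.104500 = -0.102383;  D = +0.097477-0.031313i
d^3_{3,0}: single k=0 term ⇒ -0.012146;  D = +0.005460+0.010849i
Y_3^{m'}(θ=0.998,φ=4.6708) and Σ D·Y over m':
  (-0.0055+0.0108i)·(+0.0308-0.2457i)  (+0.0975+0.0313i)·(-0.3898-0.0325i)  (+0.0675-0.4310i)·(-0.0053+0.1272i)  (-0.7734+0.0000i)·(-0.3097+0.0000i)  (-0.0675-0.4310i)·(+0.0053+0.1272i)  (+0.0975-0.0313i)·(-0.3898+0.0325i)  (+0.0055+0.0108i)·(-0.0308-0.2457i)
Y_3^0(R⁻¹ n̂) = +0.279475+0.000000i

Re=0.2795 Im=0.0000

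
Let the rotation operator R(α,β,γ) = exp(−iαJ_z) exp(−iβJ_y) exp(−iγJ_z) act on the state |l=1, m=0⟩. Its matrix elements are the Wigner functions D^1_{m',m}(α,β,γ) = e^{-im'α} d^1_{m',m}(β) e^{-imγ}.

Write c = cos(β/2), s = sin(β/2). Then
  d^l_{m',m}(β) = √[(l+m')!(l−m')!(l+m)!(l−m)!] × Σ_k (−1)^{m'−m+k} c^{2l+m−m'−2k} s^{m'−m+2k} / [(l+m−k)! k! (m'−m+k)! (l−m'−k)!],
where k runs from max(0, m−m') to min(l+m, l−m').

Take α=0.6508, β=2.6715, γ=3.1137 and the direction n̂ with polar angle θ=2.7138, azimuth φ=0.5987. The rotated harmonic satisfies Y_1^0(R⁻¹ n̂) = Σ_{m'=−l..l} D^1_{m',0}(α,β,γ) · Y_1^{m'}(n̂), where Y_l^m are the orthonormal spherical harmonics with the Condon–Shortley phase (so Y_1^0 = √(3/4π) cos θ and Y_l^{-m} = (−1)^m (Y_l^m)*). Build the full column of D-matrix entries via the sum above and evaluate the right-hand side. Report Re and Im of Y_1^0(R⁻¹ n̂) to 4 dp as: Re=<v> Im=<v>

Re=0.4880 Im=0.0000

Need the full column D^1_{m',0} for m'=−1..1 at α=0.6508, β=2.6715, γ=3.1137.
cos(β/2)=0.232888, sin(β/2)=0.972504
d^1_{-1,0}: single k=1 term ⇒ +0.320297;  D = +0.254828+0.194044i
d^1_{0,0}: k∈[0..1] ⇒ +0.054237 -0.945763 = -0.891526;  D = -0.891526+0.000000i
d^1_{1,0}: single k=0 term ⇒ -0.320297;  D = -0.254828+0.194044i
Y_1^{m'}(θ=2.7138,φ=0.5987) and Σ D·Y over m':
  (+0.2548+0.1940i)·(+0.1184-0.0808i)  (-0.8915+0.0000i)·(-0.4446+0.0000i)  (-0.2548+0.1940i)·(-0.1184-0.0808i)
Y_1^0(R⁻¹ n̂) = +0.488041+0.000000i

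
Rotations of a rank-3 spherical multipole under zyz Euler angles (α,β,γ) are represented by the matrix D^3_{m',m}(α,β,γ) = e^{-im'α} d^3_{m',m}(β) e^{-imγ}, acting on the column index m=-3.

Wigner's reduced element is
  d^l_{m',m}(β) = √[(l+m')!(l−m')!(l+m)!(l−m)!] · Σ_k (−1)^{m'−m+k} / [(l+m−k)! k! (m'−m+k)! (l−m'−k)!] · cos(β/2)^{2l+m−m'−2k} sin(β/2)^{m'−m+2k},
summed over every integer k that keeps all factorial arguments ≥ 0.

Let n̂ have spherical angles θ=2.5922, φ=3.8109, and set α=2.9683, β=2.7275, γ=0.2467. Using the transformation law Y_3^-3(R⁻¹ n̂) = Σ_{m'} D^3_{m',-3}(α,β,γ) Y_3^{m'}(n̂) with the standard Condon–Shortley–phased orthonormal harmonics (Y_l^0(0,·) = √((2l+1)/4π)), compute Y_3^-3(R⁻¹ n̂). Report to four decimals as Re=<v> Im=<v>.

Re=-0.0200 Im=0.0148

Need the full column D^3_{m',-3} for m'=−3..3 at α=2.9683, β=2.7275, γ=0.2467.
cos(β/2)=0.205570, sin(β/2)=0.978642
d^3_{-3,-3}: single k=0 term ⇒ +0.000075;  D = -0.000074-0.000016i
d^3_{-2,-3}: single k=0 term ⇒ -0.000880;  D = -0.000813-0.000337i
d^3_{-1,-3}: single k=0 term ⇒ +0.006624;  D = -0.005588-0.003557i
d^3_{0,-3}: single k=0 term ⇒ -0.036414;  D = -0.026888-0.024556i
d^3_{1,-3}: single k=0 term ⇒ +0.150128;  D = -0.091738-0.118839i
d^3_{2,-3}: single k=0 term ⇒ -0.452018;  D = -0.210379-0.400076i
d^3_{3,-3}: single k=0 term ⇒ +0.878505;  D = -0.268680-0.836410i
Y_3^{m'}(θ=2.5922,φ=3.8109) and Σ D·Y over m':
  (-0.0001-0.0000i)·(+0.0251+0.0538i)  (-0.0008-0.0003i)·(-0.0547+0.2313i)  (-0.0056-0.0036i)·(-0.3490+0.2761i)  (-0.0269-0.0246i)·(-0.2026+0.0000i)  (-0.0917-0.1188i)·(+0.3490+0.2761i)  (-0.2104-0.4001i)·(-0.0547-0.2313i)  (-0.2687-0.8364i)·(-0.0251+0.0538i)
Y_3^-3(R⁻¹ n̂) = -0.019956+0.014811i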